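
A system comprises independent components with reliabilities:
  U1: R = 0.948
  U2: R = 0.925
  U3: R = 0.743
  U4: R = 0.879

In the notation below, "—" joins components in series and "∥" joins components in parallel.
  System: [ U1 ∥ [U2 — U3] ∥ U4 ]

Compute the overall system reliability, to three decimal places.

Series (U2 and U3): 0.92500 × 0.74300 = 0.68728
Parallel (U1, [0.68728], and U4): 1 − (1 − 0.94800)(1 − 0.68728)(1 − 0.87900) = 0.998

0.998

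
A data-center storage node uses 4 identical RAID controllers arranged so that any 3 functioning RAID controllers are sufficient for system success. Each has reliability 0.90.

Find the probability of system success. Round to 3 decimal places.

R = Σ_{i=3}^{4} C(4,i) p^i (1−p)^{4−i} with p = 0.90
C(4,3)·0.90^3·0.10^1 = 0.29160
C(4,4)·0.90^4·0.10^0 = 0.65610
Sum = 0.948

0.948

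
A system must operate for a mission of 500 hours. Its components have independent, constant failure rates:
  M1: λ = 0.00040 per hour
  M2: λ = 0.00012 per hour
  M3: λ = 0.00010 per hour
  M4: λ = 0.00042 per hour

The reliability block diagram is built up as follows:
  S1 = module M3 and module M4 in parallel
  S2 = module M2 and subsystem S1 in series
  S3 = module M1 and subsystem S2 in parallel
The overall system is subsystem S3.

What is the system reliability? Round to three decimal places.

0.988

R(M1) = exp(−0.00040 × 500) = 0.81873
R(M2) = exp(−0.00012 × 500) = 0.94176
R(M3) = exp(−0.00010 × 500) = 0.95123
R(M4) = exp(−0.00042 × 500) = 0.81058
Parallel (M3 and M4): 1 − (1 − 0.95123)(1 − 0.81058) = 0.99076
Series (M2 and [0.99076]): 0.94176 × 0.99076 = 0.93306
Parallel (M1 and [0.93306]): 1 − (1 − 0.81873)(1 − 0.93306) = 0.988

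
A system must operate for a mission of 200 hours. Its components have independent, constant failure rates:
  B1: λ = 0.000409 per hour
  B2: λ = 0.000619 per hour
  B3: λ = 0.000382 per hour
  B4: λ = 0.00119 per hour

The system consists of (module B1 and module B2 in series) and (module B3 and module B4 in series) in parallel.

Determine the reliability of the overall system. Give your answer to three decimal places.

0.950

R(B1) = exp(−0.000409 × 200) = 0.92146
R(B2) = exp(−0.000619 × 200) = 0.88356
R(B3) = exp(−0.000382 × 200) = 0.92645
R(B4) = exp(−0.00119 × 200) = 0.78820
Series (B1 and B2): 0.92146 × 0.88356 = 0.81417
Series (B3 and B4): 0.92645 × 0.78820 = 0.73023
Parallel ([0.81417] and [0.73023]): 1 − (1 − 0.81417)(1 − 0.73023) = 0.950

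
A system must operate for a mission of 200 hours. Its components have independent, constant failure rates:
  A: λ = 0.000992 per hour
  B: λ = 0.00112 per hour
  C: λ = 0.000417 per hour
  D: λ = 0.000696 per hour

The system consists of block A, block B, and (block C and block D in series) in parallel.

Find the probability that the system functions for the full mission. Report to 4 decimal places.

0.9928

R(A) = exp(−0.000992 × 200) = 0.820042
R(B) = exp(−0.00112 × 200) = 0.799315
R(C) = exp(−0.000417 × 200) = 0.919983
R(D) = exp(−0.000696 × 200) = 0.870054
Series (C and D): 0.919983 × 0.870054 = 0.800435
Parallel (A, B, and [0.800435]): 1 − (1 − 0.820042)(1 − 0.799315)(1 − 0.800435) = 0.9928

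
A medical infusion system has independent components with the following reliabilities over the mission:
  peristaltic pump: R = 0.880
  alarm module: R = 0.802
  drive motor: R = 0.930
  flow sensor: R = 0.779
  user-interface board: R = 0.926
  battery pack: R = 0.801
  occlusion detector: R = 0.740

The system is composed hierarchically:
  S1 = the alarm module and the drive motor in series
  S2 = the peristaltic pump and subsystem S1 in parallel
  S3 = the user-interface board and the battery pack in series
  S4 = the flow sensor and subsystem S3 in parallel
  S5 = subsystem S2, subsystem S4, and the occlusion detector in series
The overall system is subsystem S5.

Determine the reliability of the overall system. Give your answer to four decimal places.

0.6765

Series (alarm module and drive motor): 0.802000 × 0.930000 = 0.745860
Parallel (peristaltic pump and [0.745860]): 1 − (1 − 0.880000)(1 − 0.745860) = 0.969503
Series (user-interface board and battery pack): 0.926000 × 0.801000 = 0.741726
Parallel (flow sensor and [0.741726]): 1 − (1 − 0.779000)(1 − 0.741726) = 0.942921
Series ([0.969503], [0.942921], and occlusion detector): 0.969503 × 0.942921 × 0.740000 = 0.6765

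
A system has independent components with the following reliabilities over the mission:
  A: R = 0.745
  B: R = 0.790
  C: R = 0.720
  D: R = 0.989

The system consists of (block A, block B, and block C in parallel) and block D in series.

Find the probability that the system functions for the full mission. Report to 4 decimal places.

0.9742

Parallel (A, B, and C): 1 − (1 − 0.745000)(1 − 0.790000)(1 − 0.720000) = 0.985006
Series ([0.985006] and D): 0.985006 × 0.989000 = 0.9742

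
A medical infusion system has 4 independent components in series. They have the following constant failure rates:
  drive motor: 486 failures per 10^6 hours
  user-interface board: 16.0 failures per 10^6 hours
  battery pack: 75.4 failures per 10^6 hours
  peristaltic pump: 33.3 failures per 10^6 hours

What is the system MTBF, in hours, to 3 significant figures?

Series of exponential components: λ_sys = Σ λ_i
λ_sys = 0.000486 + 0.0000160 + 0.0000754 + 0.0000333 = 6.1070e-04 /h
MTBF = 1 / λ_sys = 1640 h

1640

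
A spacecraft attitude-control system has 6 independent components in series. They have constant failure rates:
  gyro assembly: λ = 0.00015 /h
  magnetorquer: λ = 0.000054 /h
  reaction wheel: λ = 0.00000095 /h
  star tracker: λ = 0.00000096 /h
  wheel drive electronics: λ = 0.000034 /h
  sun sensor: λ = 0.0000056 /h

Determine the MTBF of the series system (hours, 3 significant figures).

Series of exponential components: λ_sys = Σ λ_i
λ_sys = 0.00015 + 0.000054 + 0.00000095 + 0.00000096 + 0.000034 + 0.0000056 = 2.4551e-04 /h
MTBF = 1 / λ_sys = 4070 h

4070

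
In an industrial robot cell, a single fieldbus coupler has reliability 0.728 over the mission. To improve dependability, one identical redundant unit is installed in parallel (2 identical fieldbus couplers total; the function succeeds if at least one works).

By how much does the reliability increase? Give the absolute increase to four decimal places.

R_before = 0.728
R_after = 1 − (1 − 0.728)^2 = 0.9260
ΔR = 0.9260 − 0.728 = 0.1980

0.1980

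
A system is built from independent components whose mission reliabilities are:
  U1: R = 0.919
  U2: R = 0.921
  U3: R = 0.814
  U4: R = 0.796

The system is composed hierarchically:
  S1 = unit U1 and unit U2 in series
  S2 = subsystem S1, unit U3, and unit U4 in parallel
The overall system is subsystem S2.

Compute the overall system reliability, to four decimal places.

Series (U1 and U2): 0.919000 × 0.921000 = 0.846399
Parallel ([0.846399], U3, and U4): 1 − (1 − 0.846399)(1 − 0.814000)(1 − 0.796000) = 0.9942

0.9942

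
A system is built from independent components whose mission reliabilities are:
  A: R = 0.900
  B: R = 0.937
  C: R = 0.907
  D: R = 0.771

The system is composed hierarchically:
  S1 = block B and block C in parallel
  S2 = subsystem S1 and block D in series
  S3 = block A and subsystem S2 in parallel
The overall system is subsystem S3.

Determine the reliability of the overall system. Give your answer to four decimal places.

0.9766

Parallel (B and C): 1 − (1 − 0.937000)(1 − 0.907000) = 0.994141
Series ([0.994141] and D): 0.994141 × 0.771000 = 0.766483
Parallel (A and [0.766483]): 1 − (1 − 0.900000)(1 − 0.766483) = 0.9766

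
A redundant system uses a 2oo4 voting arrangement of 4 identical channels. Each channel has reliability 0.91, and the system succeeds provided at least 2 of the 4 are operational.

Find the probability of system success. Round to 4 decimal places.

R = Σ_{i=2}^{4} C(4,i) p^i (1−p)^{4−i} with p = 0.91
C(4,2)·0.91^2·0.09^2 = 0.040246
C(4,3)·0.91^3·0.09^1 = 0.271286
C(4,4)·0.91^4·0.09^0 = 0.685750
Sum = 0.9973

0.9973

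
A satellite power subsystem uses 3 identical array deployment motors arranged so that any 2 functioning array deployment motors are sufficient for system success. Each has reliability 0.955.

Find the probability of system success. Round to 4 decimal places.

0.9941

R = Σ_{i=2}^{3} C(3,i) p^i (1−p)^{3−i} with p = 0.955
C(3,2)·0.955^2·0.045^1 = 0.123123
C(3,3)·0.955^3·0.045^0 = 0.870984
Sum = 0.9941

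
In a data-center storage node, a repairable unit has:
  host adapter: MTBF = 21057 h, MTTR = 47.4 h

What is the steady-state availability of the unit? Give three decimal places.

A(host adapter) = MTBF/(MTBF+MTTR) = 21057/(21057+47.4) = 0.998

0.998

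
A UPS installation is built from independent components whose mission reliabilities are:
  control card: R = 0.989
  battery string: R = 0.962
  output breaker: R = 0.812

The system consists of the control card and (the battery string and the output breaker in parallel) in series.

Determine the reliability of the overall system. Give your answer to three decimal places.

Parallel (battery string and output breaker): 1 − (1 − 0.96200)(1 − 0.81200) = 0.99286
Series (control card and [0.99286]): 0.98900 × 0.99286 = 0.982

0.982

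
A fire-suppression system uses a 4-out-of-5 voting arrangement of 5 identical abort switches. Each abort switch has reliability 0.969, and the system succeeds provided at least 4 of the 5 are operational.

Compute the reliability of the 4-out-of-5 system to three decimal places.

0.991

R = Σ_{i=4}^{5} C(5,i) p^i (1−p)^{5−i} with p = 0.969
C(5,4)·0.969^4·0.031^1 = 0.13666
C(5,5)·0.969^5·0.031^0 = 0.85432
Sum = 0.991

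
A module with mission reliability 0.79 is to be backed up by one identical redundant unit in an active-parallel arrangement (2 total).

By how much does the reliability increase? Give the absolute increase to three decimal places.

0.166

R_before = 0.79
R_after = 1 − (1 − 0.79)^2 = 0.956
ΔR = 0.956 − 0.79 = 0.166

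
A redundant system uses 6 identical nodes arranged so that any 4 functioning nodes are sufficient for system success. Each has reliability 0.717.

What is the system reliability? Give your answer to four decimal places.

R = Σ_{i=4}^{6} C(6,i) p^i (1−p)^{6−i} with p = 0.717
C(6,4)·0.717^4·0.283^2 = 0.317498
C(6,5)·0.717^5·0.283^1 = 0.321761
C(6,6)·0.717^6·0.283^0 = 0.135867
Sum = 0.7751

0.7751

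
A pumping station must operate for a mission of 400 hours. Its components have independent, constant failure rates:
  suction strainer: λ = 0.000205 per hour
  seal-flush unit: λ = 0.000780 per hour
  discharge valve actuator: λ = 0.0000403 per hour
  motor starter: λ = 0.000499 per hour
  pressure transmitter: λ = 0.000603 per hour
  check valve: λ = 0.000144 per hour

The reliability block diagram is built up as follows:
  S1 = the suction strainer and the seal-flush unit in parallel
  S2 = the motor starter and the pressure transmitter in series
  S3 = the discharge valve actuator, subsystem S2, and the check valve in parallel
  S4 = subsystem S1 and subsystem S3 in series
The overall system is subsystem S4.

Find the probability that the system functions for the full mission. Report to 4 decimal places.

R(suction strainer) = exp(−0.000205 × 400) = 0.921272
R(seal-flush unit) = exp(−0.000780 × 400) = 0.731982
R(discharge valve actuator) = exp(−0.0000403 × 400) = 0.984009
R(motor starter) = exp(−0.000499 × 400) = 0.819058
R(pressure transmitter) = exp(−0.000603 × 400) = 0.785684
R(check valve) = exp(−0.000144 × 400) = 0.944027
Parallel (suction strainer and seal-flush unit): 1 − (1 − 0.921272)(1 − 0.731982) = 0.978899
Series (motor starter and pressure transmitter): 0.819058 × 0.785684 = 0.643521
Parallel (discharge valve actuator, [0.643521], and check valve): 1 − (1 − 0.984009)(1 − 0.643521)(1 − 0.944027) = 0.999681
Series ([0.978899] and [0.999681]): 0.978899 × 0.999681 = 0.9786

0.9786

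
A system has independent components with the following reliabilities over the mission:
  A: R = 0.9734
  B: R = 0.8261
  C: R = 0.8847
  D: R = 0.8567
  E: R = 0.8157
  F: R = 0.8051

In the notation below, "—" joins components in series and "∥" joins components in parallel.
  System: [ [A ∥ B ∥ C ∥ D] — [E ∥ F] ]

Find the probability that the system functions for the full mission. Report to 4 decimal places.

0.9640

Parallel (A, B, C, and D): 1 − (1 − 0.973400)(1 − 0.826100)(1 − 0.884700)(1 − 0.856700) = 0.999924
Parallel (E and F): 1 − (1 − 0.815700)(1 − 0.805100) = 0.964080
Series ([0.999924] and [0.964080]): 0.999924 × 0.964080 = 0.9640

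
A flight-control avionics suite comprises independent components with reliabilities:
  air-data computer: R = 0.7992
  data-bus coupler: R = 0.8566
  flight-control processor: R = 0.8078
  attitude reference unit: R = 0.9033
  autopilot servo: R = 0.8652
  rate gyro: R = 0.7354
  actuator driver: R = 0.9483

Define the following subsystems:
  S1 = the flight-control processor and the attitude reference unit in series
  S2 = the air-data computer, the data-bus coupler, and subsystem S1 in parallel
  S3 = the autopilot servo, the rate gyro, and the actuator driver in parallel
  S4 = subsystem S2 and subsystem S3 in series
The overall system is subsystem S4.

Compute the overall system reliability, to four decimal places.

0.9904

Series (flight-control processor and attitude reference unit): 0.807800 × 0.903300 = 0.729686
Parallel (air-data computer, data-bus coupler, and [0.729686]): 1 − (1 − 0.799200)(1 − 0.856600)(1 − 0.729686) = 0.992216
Parallel (autopilot servo, rate gyro, and actuator driver): 1 − (1 − 0.865200)(1 − 0.735400)(1 − 0.948300) = 0.998156
Series ([0.992216] and [0.998156]): 0.992216 × 0.998156 = 0.9904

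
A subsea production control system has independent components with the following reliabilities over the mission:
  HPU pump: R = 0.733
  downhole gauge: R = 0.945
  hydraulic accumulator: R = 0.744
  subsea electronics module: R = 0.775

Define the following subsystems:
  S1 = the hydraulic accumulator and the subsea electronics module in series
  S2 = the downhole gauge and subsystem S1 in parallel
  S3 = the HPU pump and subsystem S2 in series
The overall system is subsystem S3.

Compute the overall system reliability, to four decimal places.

Series (hydraulic accumulator and subsea electronics module): 0.744000 × 0.775000 = 0.576600
Parallel (downhole gauge and [0.576600]): 1 − (1 − 0.945000)(1 − 0.576600) = 0.976713
Series (HPU pump and [0.976713]): 0.733000 × 0.976713 = 0.7159

0.7159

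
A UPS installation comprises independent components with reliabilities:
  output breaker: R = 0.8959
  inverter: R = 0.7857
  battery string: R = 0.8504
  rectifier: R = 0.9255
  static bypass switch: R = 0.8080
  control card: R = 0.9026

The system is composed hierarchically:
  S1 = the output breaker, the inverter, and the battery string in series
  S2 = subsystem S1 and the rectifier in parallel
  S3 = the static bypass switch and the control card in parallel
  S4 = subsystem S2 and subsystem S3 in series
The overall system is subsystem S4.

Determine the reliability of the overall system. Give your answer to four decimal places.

0.9520

Series (output breaker, inverter, and battery string): 0.895900 × 0.785700 × 0.850400 = 0.598604
Parallel ([0.598604] and rectifier): 1 − (1 − 0.598604)(1 − 0.925500) = 0.970096
Parallel (static bypass switch and control card): 1 − (1 − 0.808000)(1 − 0.902600) = 0.981299
Series ([0.970096] and [0.981299]): 0.970096 × 0.981299 = 0.9520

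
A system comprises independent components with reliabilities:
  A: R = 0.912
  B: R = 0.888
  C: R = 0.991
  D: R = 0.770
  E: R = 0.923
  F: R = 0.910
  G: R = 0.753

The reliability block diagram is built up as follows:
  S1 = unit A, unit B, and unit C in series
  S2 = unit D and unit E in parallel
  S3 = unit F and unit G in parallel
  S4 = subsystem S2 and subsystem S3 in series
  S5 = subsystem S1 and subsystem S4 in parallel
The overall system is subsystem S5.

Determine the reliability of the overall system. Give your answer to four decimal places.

0.9922

Series (A, B, and C): 0.912000 × 0.888000 × 0.991000 = 0.802567
Parallel (D and E): 1 − (1 − 0.770000)(1 − 0.923000) = 0.982290
Parallel (F and G): 1 − (1 − 0.910000)(1 − 0.753000) = 0.977770
Series ([0.982290] and [0.977770]): 0.982290 × 0.977770 = 0.960454
Parallel ([0.802567] and [0.960454]): 1 − (1 − 0.802567)(1 − 0.960454) = 0.9922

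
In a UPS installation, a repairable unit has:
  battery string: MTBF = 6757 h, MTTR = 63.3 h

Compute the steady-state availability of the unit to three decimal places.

A(battery string) = MTBF/(MTBF+MTTR) = 6757/(6757+63.3) = 0.991

0.991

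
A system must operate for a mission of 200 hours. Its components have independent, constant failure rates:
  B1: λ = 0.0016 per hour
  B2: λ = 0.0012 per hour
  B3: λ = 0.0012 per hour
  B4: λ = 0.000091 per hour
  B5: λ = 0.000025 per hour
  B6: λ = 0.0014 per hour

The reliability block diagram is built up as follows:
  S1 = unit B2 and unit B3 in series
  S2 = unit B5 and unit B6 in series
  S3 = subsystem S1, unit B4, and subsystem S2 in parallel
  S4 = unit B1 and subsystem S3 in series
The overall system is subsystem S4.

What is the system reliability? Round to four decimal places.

0.7249

R(B1) = exp(−0.0016 × 200) = 0.726149
R(B2) = exp(−0.0012 × 200) = 0.786628
R(B3) = exp(−0.0012 × 200) = 0.786628
R(B4) = exp(−0.000091 × 200) = 0.981965
R(B5) = exp(−0.000025 × 200) = 0.995012
R(B6) = exp(−0.0014 × 200) = 0.755784
Series (B2 and B3): 0.786628 × 0.786628 = 0.618784
Series (B5 and B6): 0.995012 × 0.755784 = 0.752014
Parallel ([0.618784], B4, and [0.752014]): 1 − (1 − 0.618784)(1 − 0.981965)(1 − 0.752014) = 0.998295
Series (B1 and [0.998295]): 0.726149 × 0.998295 = 0.7249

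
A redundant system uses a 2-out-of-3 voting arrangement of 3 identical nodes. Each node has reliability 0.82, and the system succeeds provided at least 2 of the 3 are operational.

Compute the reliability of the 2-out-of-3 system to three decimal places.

0.914

R = Σ_{i=2}^{3} C(3,i) p^i (1−p)^{3−i} with p = 0.82
C(3,2)·0.82^2·0.18^1 = 0.36310
C(3,3)·0.82^3·0.18^0 = 0.55137
Sum = 0.914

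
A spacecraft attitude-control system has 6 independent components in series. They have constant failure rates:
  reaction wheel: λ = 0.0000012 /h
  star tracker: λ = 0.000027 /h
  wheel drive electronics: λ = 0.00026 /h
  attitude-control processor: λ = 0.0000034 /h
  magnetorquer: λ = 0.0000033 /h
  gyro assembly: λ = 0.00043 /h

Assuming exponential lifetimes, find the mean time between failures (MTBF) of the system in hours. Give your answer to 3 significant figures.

Series of exponential components: λ_sys = Σ λ_i
λ_sys = 0.0000012 + 0.000027 + 0.00026 + 0.0000034 + 0.0000033 + 0.00043 = 7.2490e-04 /h
MTBF = 1 / λ_sys = 1380 h

1380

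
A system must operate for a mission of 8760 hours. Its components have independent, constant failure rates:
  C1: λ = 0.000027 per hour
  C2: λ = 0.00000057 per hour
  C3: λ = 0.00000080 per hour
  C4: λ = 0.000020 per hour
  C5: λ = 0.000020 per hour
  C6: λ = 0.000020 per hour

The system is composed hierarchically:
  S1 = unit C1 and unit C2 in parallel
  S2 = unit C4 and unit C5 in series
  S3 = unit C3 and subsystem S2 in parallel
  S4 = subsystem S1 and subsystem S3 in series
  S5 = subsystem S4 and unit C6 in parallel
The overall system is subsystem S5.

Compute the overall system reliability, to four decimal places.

0.9995

R(C1) = exp(−0.000027 × 8760) = 0.789370
R(C2) = exp(−0.00000057 × 8760) = 0.995019
R(C3) = exp(−0.00000080 × 8760) = 0.993016
R(C4) = exp(−0.000020 × 8760) = 0.839289
R(C5) = exp(−0.000020 × 8760) = 0.839289
R(C6) = exp(−0.000020 × 8760) = 0.839289
Parallel (C1 and C2): 1 − (1 − 0.789370)(1 − 0.995019) = 0.998951
Series (C4 and C5): 0.839289 × 0.839289 = 0.704406
Parallel (C3 and [0.704406]): 1 − (1 − 0.993016)(1 − 0.704406) = 0.997936
Series ([0.998951] and [0.997936]): 0.998951 × 0.997936 = 0.996889
Parallel ([0.996889] and C6): 1 − (1 − 0.996889)(1 − 0.839289) = 0.9995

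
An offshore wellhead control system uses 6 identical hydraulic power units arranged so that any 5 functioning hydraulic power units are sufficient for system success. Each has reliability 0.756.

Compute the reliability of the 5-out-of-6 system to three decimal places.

R = Σ_{i=5}^{6} C(6,i) p^i (1−p)^{6−i} with p = 0.756
C(6,5)·0.756^5·0.244^1 = 0.36153
C(6,6)·0.756^6·0.244^0 = 0.18669
Sum = 0.548

0.548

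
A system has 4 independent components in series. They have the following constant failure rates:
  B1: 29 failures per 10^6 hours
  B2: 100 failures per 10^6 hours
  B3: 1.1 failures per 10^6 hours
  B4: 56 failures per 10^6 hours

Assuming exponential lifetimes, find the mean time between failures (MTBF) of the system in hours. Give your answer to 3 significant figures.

Series of exponential components: λ_sys = Σ λ_i
λ_sys = 0.000029 + 0.00010 + 0.0000011 + 0.000056 = 1.8610e-04 /h
MTBF = 1 / λ_sys = 5370 h

5370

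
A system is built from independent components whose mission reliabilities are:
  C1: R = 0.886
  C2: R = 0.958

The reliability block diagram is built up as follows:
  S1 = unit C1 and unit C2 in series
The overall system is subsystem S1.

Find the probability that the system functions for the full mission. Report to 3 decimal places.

0.849

Series (C1 and C2): 0.88600 × 0.95800 = 0.849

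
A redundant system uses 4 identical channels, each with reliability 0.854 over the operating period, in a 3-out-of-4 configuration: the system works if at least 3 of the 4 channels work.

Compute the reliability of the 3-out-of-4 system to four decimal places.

0.8956

R = Σ_{i=3}^{4} C(4,i) p^i (1−p)^{4−i} with p = 0.854
C(4,3)·0.854^3·0.146^1 = 0.363736
C(4,4)·0.854^4·0.146^0 = 0.531902
Sum = 0.8956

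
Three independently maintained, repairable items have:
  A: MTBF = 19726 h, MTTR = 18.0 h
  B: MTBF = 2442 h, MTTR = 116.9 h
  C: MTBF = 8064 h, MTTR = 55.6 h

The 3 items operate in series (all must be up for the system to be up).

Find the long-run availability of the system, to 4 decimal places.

A(A) = MTBF/(MTBF+MTTR) = 19726/(19726+18.0) = 0.999088
A(B) = MTBF/(MTBF+MTTR) = 2442/(2442+116.9) = 0.954316
A(C) = MTBF/(MTBF+MTTR) = 8064/(8064+55.6) = 0.993152
Series availability: 0.999088 × 0.954316 × 0.993152 = 0.9469

0.9469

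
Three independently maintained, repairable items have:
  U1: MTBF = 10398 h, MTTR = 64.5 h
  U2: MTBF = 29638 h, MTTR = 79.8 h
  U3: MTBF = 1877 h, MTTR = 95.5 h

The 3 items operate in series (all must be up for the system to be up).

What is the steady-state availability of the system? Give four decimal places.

A(U1) = MTBF/(MTBF+MTTR) = 10398/(10398+64.5) = 0.993835
A(U2) = MTBF/(MTBF+MTTR) = 29638/(29638+79.8) = 0.997315
A(U3) = MTBF/(MTBF+MTTR) = 1877/(1877+95.5) = 0.951584
Series availability: 0.993835 × 0.997315 × 0.951584 = 0.9432

0.9432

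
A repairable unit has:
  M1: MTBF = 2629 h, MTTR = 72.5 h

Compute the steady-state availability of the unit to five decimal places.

A(M1) = MTBF/(MTBF+MTTR) = 2629/(2629+72.5) = 0.97316

0.97316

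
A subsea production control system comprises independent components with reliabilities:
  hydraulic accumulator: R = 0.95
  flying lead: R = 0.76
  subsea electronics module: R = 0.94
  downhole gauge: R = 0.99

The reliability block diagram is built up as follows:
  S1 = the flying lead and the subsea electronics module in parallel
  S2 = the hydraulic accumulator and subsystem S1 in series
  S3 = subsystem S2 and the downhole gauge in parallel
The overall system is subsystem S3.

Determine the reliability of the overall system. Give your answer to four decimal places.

Parallel (flying lead and subsea electronics module): 1 − (1 − 0.760000)(1 − 0.940000) = 0.985600
Series (hydraulic accumulator and [0.985600]): 0.950000 × 0.985600 = 0.936320
Parallel ([0.936320] and downhole gauge): 1 − (1 − 0.936320)(1 − 0.990000) = 0.9994

0.9994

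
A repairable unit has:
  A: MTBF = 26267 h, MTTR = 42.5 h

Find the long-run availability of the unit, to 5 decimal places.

0.99838

A(A) = MTBF/(MTBF+MTTR) = 26267/(26267+42.5) = 0.99838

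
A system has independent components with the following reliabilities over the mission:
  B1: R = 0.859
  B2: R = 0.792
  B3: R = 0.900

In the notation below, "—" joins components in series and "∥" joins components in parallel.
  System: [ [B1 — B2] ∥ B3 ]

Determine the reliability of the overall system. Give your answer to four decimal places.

Series (B1 and B2): 0.859000 × 0.792000 = 0.680328
Parallel ([0.680328] and B3): 1 − (1 − 0.680328)(1 − 0.900000) = 0.9680

0.9680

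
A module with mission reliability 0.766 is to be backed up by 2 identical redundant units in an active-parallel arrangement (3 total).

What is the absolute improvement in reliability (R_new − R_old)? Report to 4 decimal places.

0.2212

R_before = 0.766
R_after = 1 − (1 − 0.766)^3 = 0.9872
ΔR = 0.9872 − 0.766 = 0.2212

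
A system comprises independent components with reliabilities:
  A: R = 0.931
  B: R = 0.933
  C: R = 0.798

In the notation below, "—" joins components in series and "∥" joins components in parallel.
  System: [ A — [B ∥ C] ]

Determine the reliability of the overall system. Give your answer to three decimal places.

Parallel (B and C): 1 − (1 − 0.93300)(1 − 0.79800) = 0.98647
Series (A and [0.98647]): 0.93100 × 0.98647 = 0.918

0.918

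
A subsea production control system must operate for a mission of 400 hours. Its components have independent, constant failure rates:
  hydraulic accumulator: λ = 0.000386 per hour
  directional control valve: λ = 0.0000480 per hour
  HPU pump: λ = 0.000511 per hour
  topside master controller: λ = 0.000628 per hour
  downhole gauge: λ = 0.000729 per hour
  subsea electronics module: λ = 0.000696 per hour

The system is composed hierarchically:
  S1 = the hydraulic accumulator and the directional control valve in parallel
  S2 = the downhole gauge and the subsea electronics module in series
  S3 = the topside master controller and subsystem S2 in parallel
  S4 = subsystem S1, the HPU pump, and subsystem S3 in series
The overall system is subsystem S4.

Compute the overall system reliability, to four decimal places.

R(hydraulic accumulator) = exp(−0.000386 × 400) = 0.856929
R(directional control valve) = exp(−0.0000480 × 400) = 0.980983
R(HPU pump) = exp(−0.000511 × 400) = 0.815136
R(topside master controller) = exp(−0.000628 × 400) = 0.777867
R(downhole gauge) = exp(−0.000729 × 400) = 0.747067
R(subsea electronics module) = exp(−0.000696 × 400) = 0.756994
Parallel (hydraulic accumulator and directional control valve): 1 − (1 − 0.856929)(1 − 0.980983) = 0.997279
Series (downhole gauge and subsea electronics module): 0.747067 × 0.756994 = 0.565525
Parallel (topside master controller and [0.565525]): 1 − (1 − 0.777867)(1 − 0.565525) = 0.903489
Series ([0.997279], HPU pump, and [0.903489]): 0.997279 × 0.815136 × 0.903489 = 0.7345

0.7345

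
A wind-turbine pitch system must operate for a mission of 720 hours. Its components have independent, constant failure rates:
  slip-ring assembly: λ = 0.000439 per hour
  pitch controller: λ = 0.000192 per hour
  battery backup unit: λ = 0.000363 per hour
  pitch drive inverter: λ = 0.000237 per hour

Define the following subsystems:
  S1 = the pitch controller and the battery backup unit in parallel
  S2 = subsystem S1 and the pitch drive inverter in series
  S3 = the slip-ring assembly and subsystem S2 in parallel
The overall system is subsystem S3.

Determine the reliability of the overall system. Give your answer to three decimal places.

0.951

R(slip-ring assembly) = exp(−0.000439 × 720) = 0.72900
R(pitch controller) = exp(−0.000192 × 720) = 0.87089
R(battery backup unit) = exp(−0.000363 × 720) = 0.77000
R(pitch drive inverter) = exp(−0.000237 × 720) = 0.84313
Parallel (pitch controller and battery backup unit): 1 − (1 − 0.87089)(1 − 0.77000) = 0.97030
Series ([0.97030] and pitch drive inverter): 0.97030 × 0.84313 = 0.81809
Parallel (slip-ring assembly and [0.81809]): 1 − (1 − 0.72900)(1 − 0.81809) = 0.951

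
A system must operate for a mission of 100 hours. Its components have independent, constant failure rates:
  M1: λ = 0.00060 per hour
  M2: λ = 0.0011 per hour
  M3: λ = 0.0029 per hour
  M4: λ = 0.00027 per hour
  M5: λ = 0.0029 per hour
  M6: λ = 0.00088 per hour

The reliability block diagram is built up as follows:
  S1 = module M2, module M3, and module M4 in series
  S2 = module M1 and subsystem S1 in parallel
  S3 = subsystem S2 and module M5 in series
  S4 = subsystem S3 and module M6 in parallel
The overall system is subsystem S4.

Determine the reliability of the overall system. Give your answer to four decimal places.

R(M1) = exp(−0.00060 × 100) = 0.941765
R(M2) = exp(−0.0011 × 100) = 0.895834
R(M3) = exp(−0.0029 × 100) = 0.748264
R(M4) = exp(−0.00027 × 100) = 0.973361
R(M5) = exp(−0.0029 × 100) = 0.748264
R(M6) = exp(−0.00088 × 100) = 0.915761
Series (M2, M3, and M4): 0.895834 × 0.748264 × 0.973361 = 0.652464
Parallel (M1 and [0.652464]): 1 − (1 − 0.941765)(1 − 0.652464) = 0.979761
Series ([0.979761] and M5): 0.979761 × 0.748264 = 0.733120
Parallel ([0.733120] and M6): 1 − (1 − 0.733120)(1 − 0.915761) = 0.9775

0.9775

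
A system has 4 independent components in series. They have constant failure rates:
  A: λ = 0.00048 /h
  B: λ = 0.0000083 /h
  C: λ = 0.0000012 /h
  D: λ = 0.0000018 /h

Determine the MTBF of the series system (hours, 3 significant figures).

Series of exponential components: λ_sys = Σ λ_i
λ_sys = 0.00048 + 0.0000083 + 0.0000012 + 0.0000018 = 4.9130e-04 /h
MTBF = 1 / λ_sys = 2040 h

2040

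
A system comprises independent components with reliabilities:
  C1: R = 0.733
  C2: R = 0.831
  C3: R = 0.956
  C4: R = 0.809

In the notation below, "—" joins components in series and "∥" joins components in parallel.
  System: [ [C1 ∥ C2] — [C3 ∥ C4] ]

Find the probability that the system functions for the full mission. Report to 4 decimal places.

Parallel (C1 and C2): 1 − (1 − 0.733000)(1 − 0.831000) = 0.954877
Parallel (C3 and C4): 1 − (1 − 0.956000)(1 − 0.809000) = 0.991596
Series ([0.954877] and [0.991596]): 0.954877 × 0.991596 = 0.9469

0.9469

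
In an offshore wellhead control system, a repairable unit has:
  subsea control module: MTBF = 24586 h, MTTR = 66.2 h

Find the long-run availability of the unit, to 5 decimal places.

0.99731

A(subsea control module) = MTBF/(MTBF+MTTR) = 24586/(24586+66.2) = 0.99731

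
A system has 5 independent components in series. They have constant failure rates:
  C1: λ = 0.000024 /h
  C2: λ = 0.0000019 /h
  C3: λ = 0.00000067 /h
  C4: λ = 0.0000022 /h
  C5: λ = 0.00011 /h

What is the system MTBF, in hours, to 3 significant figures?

Series of exponential components: λ_sys = Σ λ_i
λ_sys = 0.000024 + 0.0000019 + 0.00000067 + 0.0000022 + 0.00011 = 1.3877e-04 /h
MTBF = 1 / λ_sys = 7210 h

7210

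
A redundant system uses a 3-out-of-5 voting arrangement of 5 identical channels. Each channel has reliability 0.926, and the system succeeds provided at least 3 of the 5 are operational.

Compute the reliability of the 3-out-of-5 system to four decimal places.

R = Σ_{i=3}^{5} C(5,i) p^i (1−p)^{5−i} with p = 0.926
C(5,3)·0.926^3·0.074^2 = 0.043481
C(5,4)·0.926^4·0.074^1 = 0.272048
C(5,5)·0.926^5·0.074^0 = 0.680855
Sum = 0.9964

0.9964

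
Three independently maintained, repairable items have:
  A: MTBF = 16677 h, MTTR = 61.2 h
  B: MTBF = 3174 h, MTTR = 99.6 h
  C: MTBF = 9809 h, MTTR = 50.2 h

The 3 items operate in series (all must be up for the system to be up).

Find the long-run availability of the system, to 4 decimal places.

0.9611

A(A) = MTBF/(MTBF+MTTR) = 16677/(16677+61.2) = 0.996344
A(B) = MTBF/(MTBF+MTTR) = 3174/(3174+99.6) = 0.969575
A(C) = MTBF/(MTBF+MTTR) = 9809/(9809+50.2) = 0.994908
Series availability: 0.996344 × 0.969575 × 0.994908 = 0.9611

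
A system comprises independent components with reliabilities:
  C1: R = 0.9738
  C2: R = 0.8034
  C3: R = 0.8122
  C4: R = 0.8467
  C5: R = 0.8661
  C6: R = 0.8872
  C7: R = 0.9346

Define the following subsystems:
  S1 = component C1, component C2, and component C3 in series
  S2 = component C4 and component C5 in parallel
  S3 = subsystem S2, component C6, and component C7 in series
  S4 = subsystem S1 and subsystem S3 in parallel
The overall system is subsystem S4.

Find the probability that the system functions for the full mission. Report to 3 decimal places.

0.932

Series (C1, C2, and C3): 0.97380 × 0.80340 × 0.81220 = 0.63543
Parallel (C4 and C5): 1 − (1 − 0.84670)(1 − 0.86610) = 0.97947
Series ([0.97947], C6, and C7): 0.97947 × 0.88720 × 0.93460 = 0.81215
Parallel ([0.63543] and [0.81215]): 1 − (1 − 0.63543)(1 − 0.81215) = 0.932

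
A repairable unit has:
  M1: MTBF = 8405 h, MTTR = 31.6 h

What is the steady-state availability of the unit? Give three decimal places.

A(M1) = MTBF/(MTBF+MTTR) = 8405/(8405+31.6) = 0.996

0.996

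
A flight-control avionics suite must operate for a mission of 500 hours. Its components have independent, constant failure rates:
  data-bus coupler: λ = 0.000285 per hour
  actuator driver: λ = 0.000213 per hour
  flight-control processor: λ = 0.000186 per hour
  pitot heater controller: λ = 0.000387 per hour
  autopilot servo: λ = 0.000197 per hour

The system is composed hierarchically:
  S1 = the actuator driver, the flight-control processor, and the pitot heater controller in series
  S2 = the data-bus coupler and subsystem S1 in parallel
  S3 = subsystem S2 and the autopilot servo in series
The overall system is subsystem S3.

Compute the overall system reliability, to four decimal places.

R(data-bus coupler) = exp(−0.000285 × 500) = 0.867188
R(actuator driver) = exp(−0.000213 × 500) = 0.898975
R(flight-control processor) = exp(−0.000186 × 500) = 0.911194
R(pitot heater controller) = exp(−0.000387 × 500) = 0.824070
R(autopilot servo) = exp(−0.000197 × 500) = 0.906196
Series (actuator driver, flight-control processor, and pitot heater controller): 0.898975 × 0.911194 × 0.824070 = 0.675029
Parallel (data-bus coupler and [0.675029]): 1 − (1 − 0.867188)(1 − 0.675029) = 0.956840
Series ([0.956840] and autopilot servo): 0.956840 × 0.906196 = 0.8671

0.8671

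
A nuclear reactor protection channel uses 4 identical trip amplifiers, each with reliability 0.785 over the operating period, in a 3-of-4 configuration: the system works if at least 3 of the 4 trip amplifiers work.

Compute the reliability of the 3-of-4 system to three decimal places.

R = Σ_{i=3}^{4} C(4,i) p^i (1−p)^{4−i} with p = 0.785
C(4,3)·0.785^3·0.215^1 = 0.41601
C(4,4)·0.785^4·0.215^0 = 0.37973
Sum = 0.796

0.796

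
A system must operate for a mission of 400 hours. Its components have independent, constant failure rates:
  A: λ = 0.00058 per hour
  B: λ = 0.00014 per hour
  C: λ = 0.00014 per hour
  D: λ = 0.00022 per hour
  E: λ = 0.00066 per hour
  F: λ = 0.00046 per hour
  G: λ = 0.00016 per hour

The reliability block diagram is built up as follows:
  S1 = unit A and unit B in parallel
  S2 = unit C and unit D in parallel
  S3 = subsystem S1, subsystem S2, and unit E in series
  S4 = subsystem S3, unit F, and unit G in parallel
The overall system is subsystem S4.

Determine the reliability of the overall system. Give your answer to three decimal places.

0.997

R(A) = exp(−0.00058 × 400) = 0.79295
R(B) = exp(−0.00014 × 400) = 0.94554
R(C) = exp(−0.00014 × 400) = 0.94554
R(D) = exp(−0.00022 × 400) = 0.91576
R(E) = exp(−0.00066 × 400) = 0.76797
R(F) = exp(−0.00046 × 400) = 0.83194
R(G) = exp(−0.00016 × 400) = 0.93800
Parallel (A and B): 1 − (1 − 0.79295)(1 − 0.94554) = 0.98872
Parallel (C and D): 1 − (1 − 0.94554)(1 − 0.91576) = 0.99541
Series ([0.98872], [0.99541], and E): 0.98872 × 0.99541 × 0.76797 = 0.75582
Parallel ([0.75582], F, and G): 1 − (1 − 0.75582)(1 − 0.83194)(1 − 0.93800) = 0.997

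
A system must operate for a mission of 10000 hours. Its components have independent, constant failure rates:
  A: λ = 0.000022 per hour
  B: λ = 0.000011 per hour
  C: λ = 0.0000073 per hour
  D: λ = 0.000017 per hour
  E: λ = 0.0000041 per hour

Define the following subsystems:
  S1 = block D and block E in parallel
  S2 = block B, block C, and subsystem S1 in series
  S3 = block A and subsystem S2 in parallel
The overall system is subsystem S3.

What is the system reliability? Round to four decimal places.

R(A) = exp(−0.000022 × 10000) = 0.802519
R(B) = exp(−0.000011 × 10000) = 0.895834
R(C) = exp(−0.0000073 × 10000) = 0.929601
R(D) = exp(−0.000017 × 10000) = 0.843665
R(E) = exp(−0.0000041 × 10000) = 0.959829
Parallel (D and E): 1 − (1 − 0.843665)(1 − 0.959829) = 0.993720
Series (B, C, and [0.993720]): 0.895834 × 0.929601 × 0.993720 = 0.827538
Parallel (A and [0.827538]): 1 − (1 − 0.802519)(1 − 0.827538) = 0.9659

0.9659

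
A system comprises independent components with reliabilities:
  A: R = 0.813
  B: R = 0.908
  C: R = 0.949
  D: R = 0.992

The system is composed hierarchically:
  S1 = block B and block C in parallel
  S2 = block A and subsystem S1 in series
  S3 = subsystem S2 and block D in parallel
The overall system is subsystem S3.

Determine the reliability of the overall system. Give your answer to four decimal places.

Parallel (B and C): 1 − (1 − 0.908000)(1 − 0.949000) = 0.995308
Series (A and [0.995308]): 0.813000 × 0.995308 = 0.809185
Parallel ([0.809185] and D): 1 − (1 − 0.809185)(1 − 0.992000) = 0.9985

0.9985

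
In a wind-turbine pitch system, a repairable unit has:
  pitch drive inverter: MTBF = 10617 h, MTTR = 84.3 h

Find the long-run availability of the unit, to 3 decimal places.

0.992

A(pitch drive inverter) = MTBF/(MTBF+MTTR) = 10617/(10617+84.3) = 0.992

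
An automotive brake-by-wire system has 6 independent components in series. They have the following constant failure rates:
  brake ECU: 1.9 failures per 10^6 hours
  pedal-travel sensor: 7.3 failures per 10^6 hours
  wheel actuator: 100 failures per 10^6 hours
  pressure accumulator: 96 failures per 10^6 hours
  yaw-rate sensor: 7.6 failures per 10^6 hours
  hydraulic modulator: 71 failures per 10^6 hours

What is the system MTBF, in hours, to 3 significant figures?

3520

Series of exponential components: λ_sys = Σ λ_i
λ_sys = 0.0000019 + 0.0000073 + 0.00010 + 0.000096 + 0.0000076 + 0.000071 = 2.8380e-04 /h
MTBF = 1 / λ_sys = 3520 h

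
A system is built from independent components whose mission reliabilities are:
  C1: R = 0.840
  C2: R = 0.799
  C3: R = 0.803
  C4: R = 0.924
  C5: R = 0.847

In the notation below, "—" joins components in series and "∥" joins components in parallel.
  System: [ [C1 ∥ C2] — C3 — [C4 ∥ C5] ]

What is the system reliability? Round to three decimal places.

Parallel (C1 and C2): 1 − (1 − 0.84000)(1 − 0.79900) = 0.96784
Parallel (C4 and C5): 1 − (1 − 0.92400)(1 − 0.84700) = 0.98837
Series ([0.96784], C3, and [0.98837]): 0.96784 × 0.80300 × 0.98837 = 0.768

0.768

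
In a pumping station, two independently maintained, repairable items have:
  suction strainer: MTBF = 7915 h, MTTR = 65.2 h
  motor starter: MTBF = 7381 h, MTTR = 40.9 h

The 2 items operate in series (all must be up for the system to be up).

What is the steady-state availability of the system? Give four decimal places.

0.9864

A(suction strainer) = MTBF/(MTBF+MTTR) = 7915/(7915+65.2) = 0.991830
A(motor starter) = MTBF/(MTBF+MTTR) = 7381/(7381+40.9) = 0.994489
Series availability: 0.991830 × 0.994489 = 0.9864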